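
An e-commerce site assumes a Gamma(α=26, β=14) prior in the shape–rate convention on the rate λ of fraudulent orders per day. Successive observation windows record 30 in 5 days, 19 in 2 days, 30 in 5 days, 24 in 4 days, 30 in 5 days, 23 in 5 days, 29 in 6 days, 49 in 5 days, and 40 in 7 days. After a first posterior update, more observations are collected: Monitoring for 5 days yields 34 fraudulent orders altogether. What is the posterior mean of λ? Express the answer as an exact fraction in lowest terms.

334/63

Total count: 30 + 19 + 30 + 24 + 30 + 23 + 29 + 49 + 40 = 274.
Total exposure: 5 + 2 + 5 + 4 + 5 + 5 + 6 + 5 + 7 = 44 days.
After the first batch: Gamma(26 + 274, 14 + 44) = Gamma(300, 58).
Total count 34 over total exposure 5 days.
After the second batch: Gamma(300 + 34, 58 + 5) = Gamma(334, 63).
Posterior mean = α'/β' = 334/63.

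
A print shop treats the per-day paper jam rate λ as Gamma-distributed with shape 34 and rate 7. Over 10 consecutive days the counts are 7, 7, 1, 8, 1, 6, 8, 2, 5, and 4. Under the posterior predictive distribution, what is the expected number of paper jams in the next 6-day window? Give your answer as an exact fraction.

Total count: 7 + 7 + 1 + 8 + 1 + 6 + 8 + 2 + 5 + 4 = 49.
Total exposure: 10 days.
By Gamma–Poisson conjugacy, the posterior is Gamma(α + Σx, β + Σt) = Gamma(34 + 49, 7 + 10) = Gamma(83, 17).
Predictive mean over a 6-day window = T·E[λ|data] = 6·83/17 = 498/17.

498/17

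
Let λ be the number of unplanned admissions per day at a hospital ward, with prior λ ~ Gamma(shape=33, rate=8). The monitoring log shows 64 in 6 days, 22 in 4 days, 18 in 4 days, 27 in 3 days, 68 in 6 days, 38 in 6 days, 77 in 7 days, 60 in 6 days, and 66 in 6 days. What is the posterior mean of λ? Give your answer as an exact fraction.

Total count: 64 + 22 + 18 + 27 + 68 + 38 + 77 + 60 + 66 = 440.
Total exposure: 6 + 4 + 4 + 3 + 6 + 6 + 7 + 6 + 6 = 48 days.
Posterior: α' = 33 + 440 = 473, β' = 8 + 48 = 56.
Posterior mean = α'/β' = 473/56.

473/56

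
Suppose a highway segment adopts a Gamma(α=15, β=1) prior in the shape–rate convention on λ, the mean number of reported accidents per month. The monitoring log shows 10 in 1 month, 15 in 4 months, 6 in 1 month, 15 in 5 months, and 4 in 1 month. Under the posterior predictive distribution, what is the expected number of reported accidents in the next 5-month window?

25

Total count: 10 + 15 + 6 + 15 + 4 = 50.
Total exposure: 1 + 4 + 1 + 5 + 1 = 12 months.
By Gamma–Poisson conjugacy, the posterior is Gamma(α + Σx, β + Σt) = Gamma(15 + 50, 1 + 12) = Gamma(65, 13).
Predictive mean over a 5-month window = T·E[λ|data] = 5·65/13 = 25.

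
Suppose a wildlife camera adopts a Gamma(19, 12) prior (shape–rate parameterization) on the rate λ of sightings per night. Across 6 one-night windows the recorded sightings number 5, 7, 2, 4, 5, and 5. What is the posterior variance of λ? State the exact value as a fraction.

47/324

Total count: 5 + 7 + 2 + 4 + 5 + 5 = 28.
Total exposure: 6 nights.
Conjugate update: add total count to the shape and total exposure to the rate, giving Gamma(47, 18).
Posterior variance = α'/β'² = 47/324.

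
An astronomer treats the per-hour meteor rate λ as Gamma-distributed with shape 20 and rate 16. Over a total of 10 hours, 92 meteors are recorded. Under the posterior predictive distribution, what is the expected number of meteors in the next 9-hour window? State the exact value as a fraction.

Total count 92 over total exposure 10 hours.
By Gamma–Poisson conjugacy, the posterior is Gamma(α + Σx, β + Σt) = Gamma(20 + 92, 16 + 10) = Gamma(112, 26).
Predictive mean over a 9-hour window = T·E[λ|data] = 9·112/26 = 504/13.

504/13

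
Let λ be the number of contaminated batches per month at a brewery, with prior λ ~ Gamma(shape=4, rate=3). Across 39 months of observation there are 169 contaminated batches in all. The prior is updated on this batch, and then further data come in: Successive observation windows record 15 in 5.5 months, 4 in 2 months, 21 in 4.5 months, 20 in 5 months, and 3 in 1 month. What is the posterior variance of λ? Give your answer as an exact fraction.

Total count 169 over total exposure 39 months.
After the first batch: Gamma(4 + 169, 3 + 39) = Gamma(173, 42).
Total count: 15 + 4 + 21 + 20 + 3 = 63.
Total exposure: 5.5 + 2 + 4.5 + 5 + 1 = 18 months.
After the second batch: Gamma(173 + 63, 42 + 18) = Gamma(236, 60).
Posterior variance = α'/β'² = 236/3600 = 59/900.

59/900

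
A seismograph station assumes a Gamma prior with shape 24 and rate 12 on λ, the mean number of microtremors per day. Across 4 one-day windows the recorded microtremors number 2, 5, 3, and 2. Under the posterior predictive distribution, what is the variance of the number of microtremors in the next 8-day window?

Total count: 2 + 5 + 3 + 2 = 12.
Total exposure: 4 days.
Conjugate update: add total count to the shape and total exposure to the rate, giving Gamma(36, 16).
The posterior predictive for a window of length T is Negative Binomial with variance T·α'·(β'+T)/β'² = 8·36·24/256 = 27.

27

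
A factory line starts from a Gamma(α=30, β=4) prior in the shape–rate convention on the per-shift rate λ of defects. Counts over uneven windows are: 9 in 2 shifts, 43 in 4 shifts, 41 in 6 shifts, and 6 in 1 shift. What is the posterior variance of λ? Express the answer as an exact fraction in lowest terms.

129/289

Total count: 9 + 43 + 41 + 6 = 99.
Total exposure: 2 + 4 + 6 + 1 = 13 shifts.
The Gamma prior is conjugate for the Poisson rate, so λ | data ~ Gamma(30+99, 4+13) = Gamma(129, 17).
Posterior variance = α'/β'² = 129/289.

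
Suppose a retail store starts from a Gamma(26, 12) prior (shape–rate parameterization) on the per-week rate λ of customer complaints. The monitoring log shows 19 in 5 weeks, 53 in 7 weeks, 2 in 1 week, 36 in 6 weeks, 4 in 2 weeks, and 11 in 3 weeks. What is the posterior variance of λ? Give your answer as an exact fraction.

151/1296

Total count: 19 + 53 + 2 + 36 + 4 + 11 = 125.
Total exposure: 5 + 7 + 1 + 6 + 2 + 3 = 24 weeks.
The Gamma prior is conjugate for the Poisson rate, so λ | data ~ Gamma(26+125, 12+24) = Gamma(151, 36).
Posterior variance = α'/β'² = 151/1296.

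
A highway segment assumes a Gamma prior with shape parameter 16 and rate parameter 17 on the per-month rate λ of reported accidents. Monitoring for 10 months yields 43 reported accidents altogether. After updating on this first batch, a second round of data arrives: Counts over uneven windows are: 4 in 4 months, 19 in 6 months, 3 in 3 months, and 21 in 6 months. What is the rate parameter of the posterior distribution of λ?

Total count 43 over total exposure 10 months.
After the first batch: Gamma(16 + 43, 17 + 10) = Gamma(59, 27).
Total count: 4 + 19 + 3 + 21 = 47.
Total exposure: 4 + 6 + 3 + 6 = 19 months.
After the second batch: Gamma(59 + 47, 27 + 19) = Gamma(106, 46).

46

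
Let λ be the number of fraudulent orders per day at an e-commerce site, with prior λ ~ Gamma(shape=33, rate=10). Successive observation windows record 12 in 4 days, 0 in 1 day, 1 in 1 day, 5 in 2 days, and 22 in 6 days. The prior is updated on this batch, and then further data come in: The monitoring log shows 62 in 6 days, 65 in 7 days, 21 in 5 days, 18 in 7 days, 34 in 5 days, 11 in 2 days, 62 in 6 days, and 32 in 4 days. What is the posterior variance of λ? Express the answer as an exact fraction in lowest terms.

21/242

Total count: 12 + 0 + 1 + 5 + 22 = 40.
Total exposure: 4 + 1 + 1 + 2 + 6 = 14 days.
After the first batch: Gamma(33 + 40, 10 + 14) = Gamma(73, 24).
Total count: 62 + 65 + 21 + 18 + 34 + 11 + 62 + 32 = 305.
Total exposure: 6 + 7 + 5 + 7 + 5 + 2 + 6 + 4 = 42 days.
After the second batch: Gamma(73 + 305, 24 + 42) = Gamma(378, 66).
Posterior variance = α'/β'² = 378/4356 = 21/242.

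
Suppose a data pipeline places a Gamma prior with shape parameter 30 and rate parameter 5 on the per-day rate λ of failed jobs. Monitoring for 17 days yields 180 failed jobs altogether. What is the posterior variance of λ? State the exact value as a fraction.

Total count 180 over total exposure 17 days.
By Gamma–Poisson conjugacy, the posterior is Gamma(α + Σx, β + Σt) = Gamma(30 + 180, 5 + 17) = Gamma(210, 22).
Posterior variance = α'/β'² = 210/484 = 105/242.

105/242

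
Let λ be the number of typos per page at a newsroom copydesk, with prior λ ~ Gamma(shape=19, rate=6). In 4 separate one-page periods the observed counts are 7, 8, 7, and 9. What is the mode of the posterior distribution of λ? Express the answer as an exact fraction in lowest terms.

49/10

Total count: 7 + 8 + 7 + 9 = 31.
Total exposure: 4 pages.
Gamma(α, β) with Poisson data over total exposure Σt gives posterior Gamma(α+Σx, β+Σt) = Gamma(50, 10).
Posterior mode = (α'−1)/β' = 49/10.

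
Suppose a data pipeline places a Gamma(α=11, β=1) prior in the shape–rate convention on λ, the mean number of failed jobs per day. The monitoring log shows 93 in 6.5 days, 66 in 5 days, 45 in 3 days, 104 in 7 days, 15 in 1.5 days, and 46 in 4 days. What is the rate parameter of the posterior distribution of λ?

28

Total count: 93 + 66 + 45 + 104 + 15 + 46 = 369.
Total exposure: 6.5 + 5 + 3 + 7 + 1.5 + 4 = 27 days.
The Gamma prior is conjugate for the Poisson rate, so λ | data ~ Gamma(11+369, 1+27) = Gamma(380, 28).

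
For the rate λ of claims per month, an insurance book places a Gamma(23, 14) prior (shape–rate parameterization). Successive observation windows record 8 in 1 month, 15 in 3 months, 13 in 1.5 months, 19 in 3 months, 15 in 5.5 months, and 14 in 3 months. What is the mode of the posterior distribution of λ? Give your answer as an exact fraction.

106/31

Total count: 8 + 15 + 13 + 19 + 15 + 14 = 84.
Total exposure: 1 + 3 + 1.5 + 3 + 5.5 + 3 = 17 months.
The Gamma prior is conjugate for the Poisson rate, so λ | data ~ Gamma(23+84, 14+17) = Gamma(107, 31).
Posterior mode = (α'−1)/β' = 106/31.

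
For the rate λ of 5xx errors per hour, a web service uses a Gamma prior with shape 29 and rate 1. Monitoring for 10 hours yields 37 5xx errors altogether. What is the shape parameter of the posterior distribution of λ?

66

Total count 37 over total exposure 10 hours.
By Gamma–Poisson conjugacy, the posterior is Gamma(α + Σx, β + Σt) = Gamma(29 + 37, 1 + 10) = Gamma(66, 11).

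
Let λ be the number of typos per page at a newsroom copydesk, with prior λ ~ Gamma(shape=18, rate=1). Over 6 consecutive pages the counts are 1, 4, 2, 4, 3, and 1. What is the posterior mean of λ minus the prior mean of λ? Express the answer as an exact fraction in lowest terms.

-93/7

Total count: 1 + 4 + 2 + 4 + 3 + 1 = 15.
Total exposure: 6 pages.
By Gamma–Poisson conjugacy, the posterior is Gamma(α + Σx, β + Σt) = Gamma(18 + 15, 1 + 6) = Gamma(33, 7).
Posterior mean = 33/7 = 33/7; prior mean = 18/1 = 18. Difference = 33/7 − 18 = -93/7.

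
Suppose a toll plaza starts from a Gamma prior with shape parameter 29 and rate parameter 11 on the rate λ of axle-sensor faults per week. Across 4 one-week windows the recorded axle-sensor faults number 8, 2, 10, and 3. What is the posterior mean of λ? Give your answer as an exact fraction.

Total count: 8 + 2 + 10 + 3 = 23.
Total exposure: 4 weeks.
By Gamma–Poisson conjugacy, the posterior is Gamma(α + Σx, β + Σt) = Gamma(29 + 23, 11 + 4) = Gamma(52, 15).
Posterior mean = α'/β' = 52/15.

52/15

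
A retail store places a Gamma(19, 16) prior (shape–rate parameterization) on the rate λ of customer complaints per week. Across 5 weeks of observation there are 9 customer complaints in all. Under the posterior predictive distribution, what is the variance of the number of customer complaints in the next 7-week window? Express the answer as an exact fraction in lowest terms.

112/9

Total count 9 over total exposure 5 weeks.
Posterior: α' = 19 + 9 = 28, β' = 16 + 5 = 21.
The posterior predictive for a window of length T is Negative Binomial with variance T·α'·(β'+T)/β'² = 7·28·28/441 = 112/9.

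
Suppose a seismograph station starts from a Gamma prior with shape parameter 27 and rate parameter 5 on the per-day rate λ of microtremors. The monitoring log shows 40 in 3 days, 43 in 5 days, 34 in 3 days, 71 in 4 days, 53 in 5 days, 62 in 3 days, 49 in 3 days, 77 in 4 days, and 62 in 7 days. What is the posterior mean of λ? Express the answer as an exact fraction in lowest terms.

Total count: 40 + 43 + 34 + 71 + 53 + 62 + 49 + 77 + 62 = 491.
Total exposure: 3 + 5 + 3 + 4 + 5 + 3 + 3 + 4 + 7 = 37 days.
Posterior: α' = 27 + 491 = 518, β' = 5 + 37 = 42.
Posterior mean = α'/β' = 518/42 = 37/3.

37/3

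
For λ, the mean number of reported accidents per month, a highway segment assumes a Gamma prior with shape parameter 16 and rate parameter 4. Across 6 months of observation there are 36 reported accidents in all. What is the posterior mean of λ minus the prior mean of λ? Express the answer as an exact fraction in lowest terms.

Total count 36 over total exposure 6 months.
Gamma(α, β) with Poisson data over total exposure Σt gives posterior Gamma(α+Σx, β+Σt) = Gamma(52, 10).
Posterior mean = 52/10 = 26/5; prior mean = 16/4 = 4. Difference = 26/5 − 4 = 6/5.

6/5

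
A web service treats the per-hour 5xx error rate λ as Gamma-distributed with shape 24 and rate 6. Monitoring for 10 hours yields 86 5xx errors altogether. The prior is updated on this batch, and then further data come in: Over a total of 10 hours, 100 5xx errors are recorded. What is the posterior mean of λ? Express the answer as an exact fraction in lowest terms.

105/13

Total count 86 over total exposure 10 hours.
After the first batch: Gamma(24 + 86, 6 + 10) = Gamma(110, 16).
Total count 100 over total exposure 10 hours.
After the second batch: Gamma(110 + 100, 16 + 10) = Gamma(210, 26).
Posterior mean = α'/β' = 210/26 = 105/13.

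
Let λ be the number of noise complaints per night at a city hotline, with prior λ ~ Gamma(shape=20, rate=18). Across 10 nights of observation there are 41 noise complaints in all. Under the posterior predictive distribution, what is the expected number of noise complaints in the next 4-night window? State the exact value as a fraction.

Total count 41 over total exposure 10 nights.
Gamma(α, β) with Poisson data over total exposure Σt gives posterior Gamma(α+Σx, β+Σt) = Gamma(61, 28).
Predictive mean over a 4-night window = T·E[λ|data] = 4·61/28 = 61/7.

61/7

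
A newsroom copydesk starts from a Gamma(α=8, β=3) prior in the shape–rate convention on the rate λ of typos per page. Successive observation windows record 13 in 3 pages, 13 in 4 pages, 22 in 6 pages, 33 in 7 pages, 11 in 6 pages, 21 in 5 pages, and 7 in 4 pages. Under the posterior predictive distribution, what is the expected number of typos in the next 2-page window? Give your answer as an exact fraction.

Total count: 13 + 13 + 22 + 33 + 11 + 21 + 7 = 120.
Total exposure: 3 + 4 + 6 + 7 + 6 + 5 + 4 = 35 pages.
Conjugate update: add total count to the shape and total exposure to the rate, giving Gamma(128, 38).
Predictive mean over a 2-page window = T·E[λ|data] = 2·128/38 = 128/19.

128/19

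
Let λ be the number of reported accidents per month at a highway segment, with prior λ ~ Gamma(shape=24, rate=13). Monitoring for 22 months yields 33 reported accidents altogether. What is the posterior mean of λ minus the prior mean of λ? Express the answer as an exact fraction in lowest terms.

Total count 33 over total exposure 22 months.
Conjugate update: add total count to the shape and total exposure to the rate, giving Gamma(57, 35).
Posterior mean = 57/35 = 57/35; prior mean = 24/13 = 24/13. Difference = 57/35 − 24/13 = -99/455.

-99/455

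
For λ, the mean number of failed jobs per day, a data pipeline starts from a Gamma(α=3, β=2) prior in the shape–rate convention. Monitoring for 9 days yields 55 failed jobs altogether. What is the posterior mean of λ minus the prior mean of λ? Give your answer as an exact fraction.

83/22

Total count 55 over total exposure 9 days.
Gamma(α, β) with Poisson data over total exposure Σt gives posterior Gamma(α+Σx, β+Σt) = Gamma(58, 11).
Posterior mean = 58/11 = 58/11; prior mean = 3/2 = 3/2. Difference = 58/11 − 3/2 = 83/22.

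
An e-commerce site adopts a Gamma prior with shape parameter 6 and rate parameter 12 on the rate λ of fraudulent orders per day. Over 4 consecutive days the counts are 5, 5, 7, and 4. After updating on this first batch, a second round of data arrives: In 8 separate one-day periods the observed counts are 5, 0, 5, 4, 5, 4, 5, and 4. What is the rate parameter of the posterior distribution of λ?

24

Total count: 5 + 5 + 7 + 4 = 21.
Total exposure: 4 days.
After the first batch: Gamma(6 + 21, 12 + 4) = Gamma(27, 16).
Total count: 5 + 0 + 5 + 4 + 5 + 4 + 5 + 4 = 32.
Total exposure: 8 days.
After the second batch: Gamma(27 + 32, 16 + 8) = Gamma(59, 24).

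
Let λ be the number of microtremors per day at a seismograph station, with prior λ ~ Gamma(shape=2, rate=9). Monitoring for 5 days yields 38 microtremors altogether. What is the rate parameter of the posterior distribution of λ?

Total count 38 over total exposure 5 days.
Conjugate update: add total count to the shape and total exposure to the rate, giving Gamma(40, 14).

14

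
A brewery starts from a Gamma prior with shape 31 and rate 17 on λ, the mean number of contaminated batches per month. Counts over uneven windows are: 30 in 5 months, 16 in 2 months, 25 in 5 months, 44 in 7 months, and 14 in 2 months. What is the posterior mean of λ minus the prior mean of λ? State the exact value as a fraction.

Total count: 30 + 16 + 25 + 44 + 14 = 129.
Total exposure: 5 + 2 + 5 + 7 + 2 = 21 months.
By Gamma–Poisson conjugacy, the posterior is Gamma(α + Σx, β + Σt) = Gamma(31 + 129, 17 + 21) = Gamma(160, 38).
Posterior mean = 160/38 = 80/19; prior mean = 31/17 = 31/17. Difference = 80/19 − 31/17 = 771/323.

771/323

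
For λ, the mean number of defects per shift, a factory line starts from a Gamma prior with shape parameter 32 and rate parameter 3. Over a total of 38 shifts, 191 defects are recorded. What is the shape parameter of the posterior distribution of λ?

223

Total count 191 over total exposure 38 shifts.
Conjugate update: add total count to the shape and total exposure to the rate, giving Gamma(223, 41).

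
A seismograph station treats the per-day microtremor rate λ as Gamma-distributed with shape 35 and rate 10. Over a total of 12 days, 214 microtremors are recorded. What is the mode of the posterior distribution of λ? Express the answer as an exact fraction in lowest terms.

124/11

Total count 214 over total exposure 12 days.
By Gamma–Poisson conjugacy, the posterior is Gamma(α + Σx, β + Σt) = Gamma(35 + 214, 10 + 12) = Gamma(249, 22).
Posterior mode = (α'−1)/β' = 248/22 = 124/11.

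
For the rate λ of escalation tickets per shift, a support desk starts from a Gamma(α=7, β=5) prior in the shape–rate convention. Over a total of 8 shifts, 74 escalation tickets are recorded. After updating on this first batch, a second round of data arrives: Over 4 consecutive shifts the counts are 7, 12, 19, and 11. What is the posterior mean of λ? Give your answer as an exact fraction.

130/17

Total count 74 over total exposure 8 shifts.
After the first batch: Gamma(7 + 74, 5 + 8) = Gamma(81, 13).
Total count: 7 + 12 + 19 + 11 = 49.
Total exposure: 4 shifts.
After the second batch: Gamma(81 + 49, 13 + 4) = Gamma(130, 17).
Posterior mean = α'/β' = 130/17.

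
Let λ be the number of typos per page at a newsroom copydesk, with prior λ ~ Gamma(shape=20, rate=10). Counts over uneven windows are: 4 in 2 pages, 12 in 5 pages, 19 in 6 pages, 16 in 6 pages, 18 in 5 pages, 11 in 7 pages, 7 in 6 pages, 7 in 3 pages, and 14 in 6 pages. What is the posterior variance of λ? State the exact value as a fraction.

Total count: 4 + 12 + 19 + 16 + 18 + 11 + 7 + 7 + 14 = 108.
Total exposure: 2 + 5 + 6 + 6 + 5 + 7 + 6 + 3 + 6 = 46 pages.
By Gamma–Poisson conjugacy, the posterior is Gamma(α + Σx, β + Σt) = Gamma(20 + 108, 10 + 46) = Gamma(128, 56).
Posterior variance = α'/β'² = 128/3136 = 2/49.

2/49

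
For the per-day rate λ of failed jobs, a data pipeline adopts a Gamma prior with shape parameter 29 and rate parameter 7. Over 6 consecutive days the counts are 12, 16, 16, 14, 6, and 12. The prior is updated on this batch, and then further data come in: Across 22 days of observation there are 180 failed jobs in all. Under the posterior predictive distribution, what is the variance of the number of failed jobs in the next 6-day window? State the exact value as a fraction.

14022/245

Total count: 12 + 16 + 16 + 14 + 6 + 12 = 76.
Total exposure: 6 days.
After the first batch: Gamma(29 + 76, 7 + 6) = Gamma(105, 13).
Total count 180 over total exposure 22 days.
After the second batch: Gamma(105 + 180, 13 + 22) = Gamma(285, 35).
The posterior predictive for a window of length T is Negative Binomial with variance T·α'·(β'+T)/β'² = 6·285·41/1225 = 14022/245.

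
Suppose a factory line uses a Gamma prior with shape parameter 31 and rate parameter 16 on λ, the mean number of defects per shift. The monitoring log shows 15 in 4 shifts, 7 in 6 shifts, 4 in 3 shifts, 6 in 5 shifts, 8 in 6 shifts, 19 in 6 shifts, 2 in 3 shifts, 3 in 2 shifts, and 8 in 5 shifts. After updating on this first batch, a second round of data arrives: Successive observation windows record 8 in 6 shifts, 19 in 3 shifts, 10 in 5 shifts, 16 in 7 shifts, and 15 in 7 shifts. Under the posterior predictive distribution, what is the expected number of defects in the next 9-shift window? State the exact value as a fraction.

Total count: 15 + 7 + 4 + 6 + 8 + 19 + 2 + 3 + 8 = 72.
Total exposure: 4 + 6 + 3 + 5 + 6 + 6 + 3 + 2 + 5 = 40 shifts.
After the first batch: Gamma(31 + 72, 16 + 40) = Gamma(103, 56).
Total count: 8 + 19 + 10 + 16 + 15 = 68.
Total exposure: 6 + 3 + 5 + 7 + 7 = 28 shifts.
After the second batch: Gamma(103 + 68, 56 + 28) = Gamma(171, 84).
Predictive mean over a 9-shift window = T·E[λ|data] = 9·171/84 = 513/28.

513/28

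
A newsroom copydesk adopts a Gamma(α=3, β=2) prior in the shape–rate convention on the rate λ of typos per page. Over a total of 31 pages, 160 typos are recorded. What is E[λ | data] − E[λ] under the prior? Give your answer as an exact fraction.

227/66

Total count 160 over total exposure 31 pages.
Conjugate update: add total count to the shape and total exposure to the rate, giving Gamma(163, 33).
Posterior mean = 163/33 = 163/33; prior mean = 3/2 = 3/2. Difference = 163/33 − 3/2 = 227/66.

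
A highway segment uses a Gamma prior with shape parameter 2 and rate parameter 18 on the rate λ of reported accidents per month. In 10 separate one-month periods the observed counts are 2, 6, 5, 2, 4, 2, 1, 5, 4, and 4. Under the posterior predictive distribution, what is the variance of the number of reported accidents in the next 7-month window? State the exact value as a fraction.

Total count: 2 + 6 + 5 + 2 + 4 + 2 + 1 + 5 + 4 + 4 = 35.
Total exposure: 10 months.
The Gamma prior is conjugate for the Poisson rate, so λ | data ~ Gamma(2+35, 18+10) = Gamma(37, 28).
The posterior predictive for a window of length T is Negative Binomial with variance T·α'·(β'+T)/β'² = 7·37·35/784 = 185/16.

185/16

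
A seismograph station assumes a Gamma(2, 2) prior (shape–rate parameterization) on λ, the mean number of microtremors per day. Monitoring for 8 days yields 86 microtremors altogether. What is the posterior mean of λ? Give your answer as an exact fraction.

44/5

Total count 86 over total exposure 8 days.
Gamma(α, β) with Poisson data over total exposure Σt gives posterior Gamma(α+Σx, β+Σt) = Gamma(88, 10).
Posterior mean = α'/β' = 88/10 = 44/5.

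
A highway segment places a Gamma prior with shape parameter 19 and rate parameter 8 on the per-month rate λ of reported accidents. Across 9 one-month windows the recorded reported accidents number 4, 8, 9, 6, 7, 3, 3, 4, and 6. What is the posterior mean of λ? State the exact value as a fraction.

Total count: 4 + 8 + 9 + 6 + 7 + 3 + 3 + 4 + 6 = 50.
Total exposure: 9 months.
Posterior: α' = 19 + 50 = 69, β' = 8 + 9 = 17.
Posterior mean = α'/β' = 69/17.

69/17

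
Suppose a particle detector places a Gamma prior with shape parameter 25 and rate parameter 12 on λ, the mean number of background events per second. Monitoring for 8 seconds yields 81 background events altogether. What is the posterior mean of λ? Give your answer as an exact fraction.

Total count 81 over total exposure 8 seconds.
By Gamma–Poisson conjugacy, the posterior is Gamma(α + Σx, β + Σt) = Gamma(25 + 81, 12 + 8) = Gamma(106, 20).
Posterior mean = α'/β' = 106/20 = 53/10.

53/10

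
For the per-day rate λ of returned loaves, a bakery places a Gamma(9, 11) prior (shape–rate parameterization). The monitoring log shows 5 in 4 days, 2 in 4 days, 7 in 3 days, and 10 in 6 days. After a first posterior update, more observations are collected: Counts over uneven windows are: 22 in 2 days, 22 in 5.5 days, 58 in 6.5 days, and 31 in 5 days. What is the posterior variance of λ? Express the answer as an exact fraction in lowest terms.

166/2209

Total count: 5 + 2 + 7 + 10 = 24.
Total exposure: 4 + 4 + 3 + 6 = 17 days.
After the first batch: Gamma(9 + 24, 11 + 17) = Gamma(33, 28).
Total count: 22 + 22 + 58 + 31 = 133.
Total exposure: 2 + 5.5 + 6.5 + 5 = 19 days.
After the second batch: Gamma(33 + 133, 28 + 19) = Gamma(166, 47).
Posterior variance = α'/β'² = 166/2209.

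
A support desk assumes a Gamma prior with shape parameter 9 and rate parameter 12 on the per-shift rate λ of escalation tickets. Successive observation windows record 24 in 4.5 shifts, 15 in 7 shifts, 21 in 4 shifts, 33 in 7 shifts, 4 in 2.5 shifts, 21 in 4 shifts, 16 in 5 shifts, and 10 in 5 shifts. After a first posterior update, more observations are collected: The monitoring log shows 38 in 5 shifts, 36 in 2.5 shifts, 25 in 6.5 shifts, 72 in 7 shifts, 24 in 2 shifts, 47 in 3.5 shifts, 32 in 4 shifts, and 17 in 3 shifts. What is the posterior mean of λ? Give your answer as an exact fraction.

Total count: 24 + 15 + 21 + 33 + 4 + 21 + 16 + 10 = 144.
Total exposure: 4.5 + 7 + 4 + 7 + 2.5 + 4 + 5 + 5 = 39 shifts.
After the first batch: Gamma(9 + 144, 12 + 39) = Gamma(153, 51).
Total count: 38 + 36 + 25 + 72 + 24 + 47 + 32 + 17 = 291.
Total exposure: 5 + 2.5 + 6.5 + 7 + 2 + 3.5 + 4 + 3 = 33.5 shifts.
After the second batch: Gamma(153 + 291, 51 + 33.5) = Gamma(444, 169/2).
Posterior mean = α'/β' = 444/(169/2) = 888/169.

888/169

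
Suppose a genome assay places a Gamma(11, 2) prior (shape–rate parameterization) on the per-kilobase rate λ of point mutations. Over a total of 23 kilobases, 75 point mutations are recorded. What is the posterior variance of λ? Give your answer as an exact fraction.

86/625

Total count 75 over total exposure 23 kilobases.
By Gamma–Poisson conjugacy, the posterior is Gamma(α + Σx, β + Σt) = Gamma(11 + 75, 2 + 23) = Gamma(86, 25).
Posterior variance = α'/β'² = 86/625.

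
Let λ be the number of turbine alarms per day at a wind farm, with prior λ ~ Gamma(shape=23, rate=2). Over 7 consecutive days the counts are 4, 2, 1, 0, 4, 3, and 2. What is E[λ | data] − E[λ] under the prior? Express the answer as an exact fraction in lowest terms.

Total count: 4 + 2 + 1 + 0 + 4 + 3 + 2 = 16.
Total exposure: 7 days.
Conjugate update: add total count to the shape and total exposure to the rate, giving Gamma(39, 9).
Posterior mean = 39/9 = 13/3; prior mean = 23/2 = 23/2. Difference = 13/3 − 23/2 = -43/6.

-43/6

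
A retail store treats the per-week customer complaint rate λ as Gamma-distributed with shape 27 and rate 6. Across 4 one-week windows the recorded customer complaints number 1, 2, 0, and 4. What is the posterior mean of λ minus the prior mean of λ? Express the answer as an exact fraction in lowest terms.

-11/10

Total count: 1 + 2 + 0 + 4 = 7.
Total exposure: 4 weeks.
Gamma(α, β) with Poisson data over total exposure Σt gives posterior Gamma(α+Σx, β+Σt) = Gamma(34, 10).
Posterior mean = 34/10 = 17/5; prior mean = 27/6 = 9/2. Difference = 17/5 − 9/2 = -11/10.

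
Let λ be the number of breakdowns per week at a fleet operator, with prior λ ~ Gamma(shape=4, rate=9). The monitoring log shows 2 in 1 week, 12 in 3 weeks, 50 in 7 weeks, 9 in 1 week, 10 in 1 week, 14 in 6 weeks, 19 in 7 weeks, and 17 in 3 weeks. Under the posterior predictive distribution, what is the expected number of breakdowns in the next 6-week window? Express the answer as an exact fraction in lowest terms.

411/19

Total count: 2 + 12 + 50 + 9 + 10 + 14 + 19 + 17 = 133.
Total exposure: 1 + 3 + 7 + 1 + 1 + 6 + 7 + 3 = 29 weeks.
The Gamma prior is conjugate for the Poisson rate, so λ | data ~ Gamma(4+133, 9+29) = Gamma(137, 38).
Predictive mean over a 6-week window = T·E[λ|data] = 6·137/38 = 411/19.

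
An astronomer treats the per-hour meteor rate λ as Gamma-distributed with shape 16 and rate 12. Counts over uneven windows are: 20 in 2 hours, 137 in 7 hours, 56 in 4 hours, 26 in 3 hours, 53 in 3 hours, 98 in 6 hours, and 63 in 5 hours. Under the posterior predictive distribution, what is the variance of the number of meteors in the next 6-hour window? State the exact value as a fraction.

Total count: 20 + 137 + 56 + 26 + 53 + 98 + 63 = 453.
Total exposure: 2 + 7 + 4 + 3 + 3 + 6 + 5 = 30 hours.
By Gamma–Poisson conjugacy, the posterior is Gamma(α + Σx, β + Σt) = Gamma(16 + 453, 12 + 30) = Gamma(469, 42).
The posterior predictive for a window of length T is Negative Binomial with variance T·α'·(β'+T)/β'² = 6·469·48/1764 = 536/7.

536/7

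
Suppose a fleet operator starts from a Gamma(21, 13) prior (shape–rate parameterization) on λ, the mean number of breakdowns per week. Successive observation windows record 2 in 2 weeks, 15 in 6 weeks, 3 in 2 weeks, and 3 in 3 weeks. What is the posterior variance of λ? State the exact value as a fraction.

11/169

Total count: 2 + 15 + 3 + 3 = 23.
Total exposure: 2 + 6 + 2 + 3 = 13 weeks.
Posterior: α' = 21 + 23 = 44, β' = 13 + 13 = 26.
Posterior variance = α'/β'² = 44/676 = 11/169.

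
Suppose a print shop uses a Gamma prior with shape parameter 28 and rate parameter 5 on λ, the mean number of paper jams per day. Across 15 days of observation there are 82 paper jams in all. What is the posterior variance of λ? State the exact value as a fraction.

11/40

Total count 82 over total exposure 15 days.
Conjugate update: add total count to the shape and total exposure to the rate, giving Gamma(110, 20).
Posterior variance = α'/β'² = 110/400 = 11/40.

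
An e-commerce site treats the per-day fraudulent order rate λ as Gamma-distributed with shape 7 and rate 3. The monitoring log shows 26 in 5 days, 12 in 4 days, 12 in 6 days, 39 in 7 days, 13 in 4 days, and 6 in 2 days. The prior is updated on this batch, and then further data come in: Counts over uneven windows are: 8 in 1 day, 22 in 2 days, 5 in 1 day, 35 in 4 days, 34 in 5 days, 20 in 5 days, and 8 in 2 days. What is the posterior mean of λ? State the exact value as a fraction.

247/51

Total count: 26 + 12 + 12 + 39 + 13 + 6 = 108.
Total exposure: 5 + 4 + 6 + 7 + 4 + 2 = 28 days.
After the first batch: Gamma(7 + 108, 3 + 28) = Gamma(115, 31).
Total count: 8 + 22 + 5 + 35 + 34 + 20 + 8 = 132.
Total exposure: 1 + 2 + 1 + 4 + 5 + 5 + 2 = 20 days.
After the second batch: Gamma(115 + 132, 31 + 20) = Gamma(247, 51).
Posterior mean = α'/β' = 247/51.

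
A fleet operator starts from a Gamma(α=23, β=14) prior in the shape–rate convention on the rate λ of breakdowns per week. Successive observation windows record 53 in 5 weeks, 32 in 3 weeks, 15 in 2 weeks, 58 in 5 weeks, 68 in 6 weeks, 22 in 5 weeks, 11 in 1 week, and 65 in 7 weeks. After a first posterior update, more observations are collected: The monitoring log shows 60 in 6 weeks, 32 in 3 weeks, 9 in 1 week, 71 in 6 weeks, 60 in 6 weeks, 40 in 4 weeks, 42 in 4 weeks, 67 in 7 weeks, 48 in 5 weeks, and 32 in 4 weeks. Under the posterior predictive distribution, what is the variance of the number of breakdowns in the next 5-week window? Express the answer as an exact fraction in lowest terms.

Total count: 53 + 32 + 15 + 58 + 68 + 22 + 11 + 65 = 324.
Total exposure: 5 + 3 + 2 + 5 + 6 + 5 + 1 + 7 = 34 weeks.
After the first batch: Gamma(23 + 324, 14 + 34) = Gamma(347, 48).
Total count: 60 + 32 + 9 + 71 + 60 + 40 + 42 + 67 + 48 + 32 = 461.
Total exposure: 6 + 3 + 1 + 6 + 6 + 4 + 4 + 7 + 5 + 4 = 46 weeks.
After the second batch: Gamma(347 + 461, 48 + 46) = Gamma(808, 94).
The posterior predictive for a window of length T is Negative Binomial with variance T·α'·(β'+T)/β'² = 5·808·99/8836 = 99990/2209.

99990/2209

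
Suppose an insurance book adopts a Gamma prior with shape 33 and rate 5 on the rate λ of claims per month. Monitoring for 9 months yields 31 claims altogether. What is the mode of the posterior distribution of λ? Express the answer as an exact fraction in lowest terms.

9/2

Total count 31 over total exposure 9 months.
Gamma(α, β) with Poisson data over total exposure Σt gives posterior Gamma(α+Σx, β+Σt) = Gamma(64, 14).
Posterior mode = (α'−1)/β' = 63/14 = 9/2.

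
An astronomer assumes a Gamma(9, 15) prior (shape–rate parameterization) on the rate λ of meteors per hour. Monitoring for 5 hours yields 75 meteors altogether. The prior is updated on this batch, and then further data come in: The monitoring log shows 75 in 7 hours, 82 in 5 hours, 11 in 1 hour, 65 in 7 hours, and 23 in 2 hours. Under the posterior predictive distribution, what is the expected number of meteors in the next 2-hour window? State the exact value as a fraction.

Total count 75 over total exposure 5 hours.
After the first batch: Gamma(9 + 75, 15 + 5) = Gamma(84, 20).
Total count: 75 + 82 + 11 + 65 + 23 = 256.
Total exposure: 7 + 5 + 1 + 7 + 2 = 22 hours.
After the second batch: Gamma(84 + 256, 20 + 22) = Gamma(340, 42).
Predictive mean over a 2-hour window = T·E[λ|data] = 2·340/42 = 340/21.

340/21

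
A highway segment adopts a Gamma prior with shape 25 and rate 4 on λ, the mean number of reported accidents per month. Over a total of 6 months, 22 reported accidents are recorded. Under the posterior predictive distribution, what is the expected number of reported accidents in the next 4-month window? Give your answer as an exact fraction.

Total count 22 over total exposure 6 months.
By Gamma–Poisson conjugacy, the posterior is Gamma(α + Σx, β + Σt) = Gamma(25 + 22, 4 + 6) = Gamma(47, 10).
Predictive mean over a 4-month window = T·E[λ|data] = 4·47/10 = 94/5.

94/5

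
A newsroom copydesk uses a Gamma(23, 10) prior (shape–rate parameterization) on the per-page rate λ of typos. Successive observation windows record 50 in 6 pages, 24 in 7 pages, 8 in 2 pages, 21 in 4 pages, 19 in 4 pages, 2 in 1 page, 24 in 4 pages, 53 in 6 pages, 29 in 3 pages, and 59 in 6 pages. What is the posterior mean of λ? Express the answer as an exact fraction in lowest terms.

312/53

Total count: 50 + 24 + 8 + 21 + 19 + 2 + 24 + 53 + 29 + 59 = 289.
Total exposure: 6 + 7 + 2 + 4 + 4 + 1 + 4 + 6 + 3 + 6 = 43 pages.
Conjugate update: add total count to the shape and total exposure to the rate, giving Gamma(312, 53).
Posterior mean = α'/β' = 312/53.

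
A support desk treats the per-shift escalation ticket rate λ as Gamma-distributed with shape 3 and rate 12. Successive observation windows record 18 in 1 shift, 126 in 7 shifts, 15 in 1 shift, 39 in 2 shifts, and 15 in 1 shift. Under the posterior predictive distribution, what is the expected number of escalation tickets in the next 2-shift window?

Total count: 18 + 126 + 15 + 39 + 15 = 213.
Total exposure: 1 + 7 + 1 + 2 + 1 = 12 shifts.
Gamma(α, β) with Poisson data over total exposure Σt gives posterior Gamma(α+Σx, β+Σt) = Gamma(216, 24).
Predictive mean over a 2-shift window = T·E[λ|data] = 2·216/24 = 18.

18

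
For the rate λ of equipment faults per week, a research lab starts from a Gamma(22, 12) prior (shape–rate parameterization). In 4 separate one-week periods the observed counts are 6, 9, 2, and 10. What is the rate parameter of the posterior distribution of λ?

16

Total count: 6 + 9 + 2 + 10 = 27.
Total exposure: 4 weeks.
Gamma(α, β) with Poisson data over total exposure Σt gives posterior Gamma(α+Σx, β+Σt) = Gamma(49, 16).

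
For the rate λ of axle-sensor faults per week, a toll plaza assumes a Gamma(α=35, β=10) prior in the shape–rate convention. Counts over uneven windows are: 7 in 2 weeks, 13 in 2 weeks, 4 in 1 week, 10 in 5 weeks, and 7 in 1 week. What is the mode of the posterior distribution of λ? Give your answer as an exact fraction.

25/7

Total count: 7 + 13 + 4 + 10 + 7 = 41.
Total exposure: 2 + 2 + 1 + 5 + 1 = 11 weeks.
Conjugate update: add total count to the shape and total exposure to the rate, giving Gamma(76, 21).
Posterior mode = (α'−1)/β' = 75/21 = 25/7.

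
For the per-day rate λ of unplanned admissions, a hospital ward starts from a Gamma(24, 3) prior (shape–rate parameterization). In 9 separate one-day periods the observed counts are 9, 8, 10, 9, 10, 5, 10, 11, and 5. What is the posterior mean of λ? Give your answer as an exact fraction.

Total count: 9 + 8 + 10 + 9 + 10 + 5 + 10 + 11 + 5 = 77.
Total exposure: 9 days.
Posterior: α' = 24 + 77 = 101, β' = 3 + 9 = 12.
Posterior mean = α'/β' = 101/12.

101/12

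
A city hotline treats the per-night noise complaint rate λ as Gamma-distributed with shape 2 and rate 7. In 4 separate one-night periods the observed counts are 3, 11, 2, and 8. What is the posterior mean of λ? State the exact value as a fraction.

26/11

Total count: 3 + 11 + 2 + 8 = 24.
Total exposure: 4 nights.
Posterior: α' = 2 + 24 = 26, β' = 7 + 4 = 11.
Posterior mean = α'/β' = 26/11.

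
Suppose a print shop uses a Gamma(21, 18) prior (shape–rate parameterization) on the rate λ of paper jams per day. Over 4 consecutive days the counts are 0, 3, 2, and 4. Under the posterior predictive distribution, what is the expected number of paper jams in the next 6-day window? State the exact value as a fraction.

Total count: 0 + 3 + 2 + 4 = 9.
Total exposure: 4 days.
Conjugate update: add total count to the shape and total exposure to the rate, giving Gamma(30, 22).
Predictive mean over a 6-day window = T·E[λ|data] = 6·30/22 = 90/11.

90/11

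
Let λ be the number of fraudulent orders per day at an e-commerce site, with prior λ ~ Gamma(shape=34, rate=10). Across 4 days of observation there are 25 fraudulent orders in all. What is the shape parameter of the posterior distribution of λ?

Total count 25 over total exposure 4 days.
The Gamma prior is conjugate for the Poisson rate, so λ | data ~ Gamma(34+25, 10+4) = Gamma(59, 14).

59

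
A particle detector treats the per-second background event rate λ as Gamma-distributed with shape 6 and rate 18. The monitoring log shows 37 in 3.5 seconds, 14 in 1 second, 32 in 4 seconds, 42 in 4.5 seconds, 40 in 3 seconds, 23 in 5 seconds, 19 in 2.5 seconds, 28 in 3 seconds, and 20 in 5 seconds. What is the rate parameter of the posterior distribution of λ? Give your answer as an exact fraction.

Total count: 37 + 14 + 32 + 42 + 40 + 23 + 19 + 28 + 20 = 255.
Total exposure: 3.5 + 1 + 4 + 4.5 + 3 + 5 + 2.5 + 3 + 5 = 31.5 seconds.
By Gamma–Poisson conjugacy, the posterior is Gamma(α + Σx, β + Σt) = Gamma(6 + 255, 18 + 31.5) = Gamma(261, 99/2).

99/2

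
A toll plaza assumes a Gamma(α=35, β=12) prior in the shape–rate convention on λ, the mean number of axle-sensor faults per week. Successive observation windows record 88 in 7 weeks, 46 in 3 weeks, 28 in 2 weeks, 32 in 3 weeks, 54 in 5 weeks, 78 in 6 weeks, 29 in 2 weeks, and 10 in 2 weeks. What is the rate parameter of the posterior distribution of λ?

Total count: 88 + 46 + 28 + 32 + 54 + 78 + 29 + 10 = 365.
Total exposure: 7 + 3 + 2 + 3 + 5 + 6 + 2 + 2 = 30 weeks.
By Gamma–Poisson conjugacy, the posterior is Gamma(α + Σx, β + Σt) = Gamma(35 + 365, 12 + 30) = Gamma(400, 42).

42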